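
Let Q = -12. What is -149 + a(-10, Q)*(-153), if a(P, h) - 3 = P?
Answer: 922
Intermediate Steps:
a(P, h) = 3 + P
-149 + a(-10, Q)*(-153) = -149 + (3 - 10)*(-153) = -149 - 7*(-153) = -149 + 1071 = 922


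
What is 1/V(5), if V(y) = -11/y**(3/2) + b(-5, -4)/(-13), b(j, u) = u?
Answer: -6500/18449 - 9295*sqrt(5)/18449 ≈ -1.4789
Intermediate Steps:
V(y) = 4/13 - 11/y**(3/2) (V(y) = -11/y**(3/2) - 4/(-13) = -11/y**(3/2) - 4*(-1/13) = -11/y**(3/2) + 4/13 = 4/13 - 11/y**(3/2))
1/V(5) = 1/(4/13 - 11*sqrt(5)/25)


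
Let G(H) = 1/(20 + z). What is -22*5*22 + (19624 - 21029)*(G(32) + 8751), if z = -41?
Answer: -258247670/21 ≈ -1.2298e+7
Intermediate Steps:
G(H) = -1/21 (G(H) = 1/(20 - 41) = 1/(-21) = -1/21)
-22*5*22 + (19624 - 21029)*(G(32) + 8751) = -22*5*22 + (19624 - 21029)*(-1/21 + 8751) = -110*22 - 1405*183770/21 = -2420 - 258196850/21 = -258247670/21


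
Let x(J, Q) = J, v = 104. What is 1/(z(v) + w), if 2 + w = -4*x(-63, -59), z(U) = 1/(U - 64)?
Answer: 40/10001 ≈ 0.0039996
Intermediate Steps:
z(U) = 1/(-64 + U)
w = 250 (w = -2 - 4*(-63) = -2 + 252 = 250)
1/(z(v) + w) = 1/(1/(-64 + 104) + 250) = 1/(1/40 + 250) = 1/(10001/40) = 40/10001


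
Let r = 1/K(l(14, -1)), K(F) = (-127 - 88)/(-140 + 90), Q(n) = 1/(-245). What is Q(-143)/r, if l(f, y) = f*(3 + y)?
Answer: -43/2450 ≈ -0.017551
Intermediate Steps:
Q(n) = -1/245
K(F) = 43/10 (K(F) = -215/(-50) = -215*(-1/50) = 43/10)
r = 10/43 (r = 1/(43/10) = 10/43 ≈ 0.23256)
Q(-143)/r = -1/(245*10/43) = -1/245*43/10 = -43/2450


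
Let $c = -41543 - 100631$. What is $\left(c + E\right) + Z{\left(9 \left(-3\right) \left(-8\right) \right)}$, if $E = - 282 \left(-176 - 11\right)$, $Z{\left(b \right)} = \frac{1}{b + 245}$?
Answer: $- \frac{41231839}{461} \approx -89440.0$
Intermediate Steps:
$c = -142174$
$Z{\left(b \right)} = \frac{1}{245 + b}$
$E = 52734$ ($E = \left(-282\right) \left(-187\right) = 52734$)
$\left(c + E\right) + Z{\left(9 \left(-3\right) \left(-8\right) \right)} = \left(-142174 + 52734\right) + \frac{1}{245 + 9 \left(-3\right) \left(-8\right)} = -89440 + \frac{1}{245 - -216} = -89440 + \frac{1}{245 + 216} = -89440 + \frac{1}{461} = - \frac{41231839}{461}$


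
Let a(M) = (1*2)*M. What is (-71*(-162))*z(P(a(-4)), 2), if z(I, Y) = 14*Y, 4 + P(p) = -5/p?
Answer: 322056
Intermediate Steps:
a(M) = 2*M
P(p) = -4 - 5/p
(-71*(-162))*z(P(a(-4)), 2) = (-71*(-162))*(14*2) = 11502*28 = 322056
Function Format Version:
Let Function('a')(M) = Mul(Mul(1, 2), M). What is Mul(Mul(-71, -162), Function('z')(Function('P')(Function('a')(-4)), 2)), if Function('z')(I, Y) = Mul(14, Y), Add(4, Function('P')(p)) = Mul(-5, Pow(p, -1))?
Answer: 322056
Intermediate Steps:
Function('a')(M) = Mul(2, M)
Function('P')(p) = Add(-4, Mul(-5, Pow(p, -1)))
Mul(Mul(-71, -162), Function('z')(Function('P')(Function('a')(-4)), 2)) = Mul(Mul(-71, -162), Mul(14, 2)) = Mul(11502, 28) = 322056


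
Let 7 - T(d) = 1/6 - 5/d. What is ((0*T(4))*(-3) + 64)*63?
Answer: 4032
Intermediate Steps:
T(d) = 41/6 + 5/d (T(d) = 7 - (1/6 - 5/d) = 7 - (1*(⅙) - 5/d) = 7 - (⅙ - 5/d) = 7 + (-⅙ + 5/d) = 41/6 + 5/d)
((0*T(4))*(-3) + 64)*63 = ((0*(41/6 + 5/4))*(-3) + 64)*63 = ((0*(97/12))*(-3) + 64)*63 = (0*(-3) + 64)*63 = (0 + 64)*63 = 64*63 = 4032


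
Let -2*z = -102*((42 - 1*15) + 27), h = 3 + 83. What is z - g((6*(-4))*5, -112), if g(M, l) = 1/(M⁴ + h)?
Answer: 571069676843/207360086 ≈ 2754.0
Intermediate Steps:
h = 86
g(M, l) = 1/(86 + M⁴) (g(M, l) = 1/(M⁴ + 86) = 1/(86 + M⁴))
z = 2754 (z = -(-51)*((42 - 1*15) + 27) = -(-51)*((42 - 15) + 27) = -(-51)*(27 + 27) = -(-51)*54 = -½*(-5508) = 2754)
z - g((6*(-4))*5, -112) = 2754 - 1/(86 + ((6*(-4))*5)⁴) = 2754 - 1/(86 + (-24*5)⁴) = 2754 - 1/(86 + (-120)⁴) = 2754 - 1/(86 + 207360000) = 2754 - 1/207360086 = 571069676843/207360086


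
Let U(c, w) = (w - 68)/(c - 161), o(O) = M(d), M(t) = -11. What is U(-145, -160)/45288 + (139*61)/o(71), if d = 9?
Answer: -9791922067/12703284 ≈ -770.82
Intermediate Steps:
o(O) = -11
U(c, w) = (-68 + w)/(-161 + c)
U(-145, -160)/45288 + (139*61)/o(71) = ((-68 - 160)/(-161 - 145))/45288 + (139*61)/(-11) = (-228/(-306))*(1/45288) + 8479*(-1/11) = -1/306*(-228)*(1/45288) - 8479/11 = (38/51)*(1/45288) - 8479/11 = 19/1154844 - 8479/11 = -9791922067/12703284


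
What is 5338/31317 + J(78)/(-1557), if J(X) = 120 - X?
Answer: 777328/5417841 ≈ 0.14348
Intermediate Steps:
5338/31317 + J(78)/(-1557) = 5338/31317 + (120 - 1*78)/(-1557) = 5338*(1/31317) + (120 - 78)*(-1/1557) = 5338/31317 + 42*(-1/1557) = 5338/31317 - 14/519 = 777328/5417841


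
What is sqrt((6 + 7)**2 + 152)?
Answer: sqrt(321) ≈ 17.916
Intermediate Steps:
sqrt((6 + 7)**2 + 152) = sqrt(13**2 + 152) = sqrt(169 + 152) = sqrt(321)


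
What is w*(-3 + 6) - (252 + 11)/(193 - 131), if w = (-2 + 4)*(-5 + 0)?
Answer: -2123/62 ≈ -34.242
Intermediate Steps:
w = -10 (w = 2*(-5) = -10)
w*(-3 + 6) - (252 + 11)/(193 - 131) = -10*(-3 + 6) - (252 + 11)/(193 - 131) = -10*3 - 263/62 = -30 - 263/62 = -2123/62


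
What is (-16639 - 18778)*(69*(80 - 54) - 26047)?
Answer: 858968501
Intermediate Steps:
(-16639 - 18778)*(69*(80 - 54) - 26047) = -35417*(69*26 - 26047) = -35417*(1794 - 26047) = -35417*(-24253) = 858968501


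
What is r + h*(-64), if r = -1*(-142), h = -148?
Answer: 9614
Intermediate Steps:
r = 142
r + h*(-64) = 142 - 148*(-64) = 142 + 9472 = 9614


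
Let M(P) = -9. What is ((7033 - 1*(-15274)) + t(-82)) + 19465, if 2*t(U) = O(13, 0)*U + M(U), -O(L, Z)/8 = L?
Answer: 92063/2 ≈ 46032.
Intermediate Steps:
O(L, Z) = -8*L
t(U) = -9/2 - 52*U (t(U) = ((-8*13)*U - 9)/2 = (-104*U - 9)/2 = (-9 - 104*U)/2 = -9/2 - 52*U)
((7033 - 1*(-15274)) + t(-82)) + 19465 = ((7033 - 1*(-15274)) + (-9/2 - 52*(-82))) + 19465 = ((7033 + 15274) + (-9/2 + 4264)) + 19465 = (22307 + 8519/2) + 19465 = 53133/2 + 19465 = 92063/2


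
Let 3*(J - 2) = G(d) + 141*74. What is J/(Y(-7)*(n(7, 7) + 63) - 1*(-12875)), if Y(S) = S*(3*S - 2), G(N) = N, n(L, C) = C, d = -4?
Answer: 10436/72435 ≈ 0.14407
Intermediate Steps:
Y(S) = S*(-2 + 3*S)
J = 10436/3 (J = 2 + (-4 + 141*74)/3 = 2 + (-4 + 10434)/3 = 2 + (⅓)*10430 = 2 + 10430/3 = 10436/3 ≈ 3478.7)
J/(Y(-7)*(n(7, 7) + 63) - 1*(-12875)) = 10436/(3*((-7*(-2 + 3*(-7)))*(7 + 63) - 1*(-12875))) = 10436/(3*(-7*(-2 - 21)*70 + 12875)) = 10436/(3*(-7*(-23)*70 + 12875)) = 10436/(3*(161*70 + 12875)) = 10436/(3*(11270 + 12875)) = (10436/3)/24145 = (10436/3)*(1/24145) = 10436/72435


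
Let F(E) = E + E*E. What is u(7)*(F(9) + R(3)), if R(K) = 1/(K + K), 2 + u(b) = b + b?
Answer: 1082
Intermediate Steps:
u(b) = -2 + 2*b (u(b) = -2 + (b + b) = -2 + 2*b)
F(E) = E + E²
R(K) = 1/(2*K)
u(7)*(F(9) + R(3)) = (-2 + 2*7)*(9*(1 + 9) + (½)/3) = (-2 + 14)*(9*10 + (½)*(⅓)) = 12*(90 + ⅙) = 12*(541/6) = 1082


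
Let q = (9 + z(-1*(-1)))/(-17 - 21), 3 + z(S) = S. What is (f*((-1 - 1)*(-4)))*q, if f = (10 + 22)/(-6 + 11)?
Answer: -896/95 ≈ -9.4316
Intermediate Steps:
f = 32/5 ≈ 6.4000
z(S) = -3 + S
q = -7/38 (q = (9 + (-3 - 1*(-1)))/(-17 - 21) = (9 + (-3 + 1))/(-38) = (9 - 2)*(-1/38) = 7*(-1/38) = -7/38 ≈ -0.18421)
(f*((-1 - 1)*(-4)))*q = (32*((-1 - 1)*(-4))/5)*(-7/38) = (32*(-2*(-4))/5)*(-7/38) = ((32/5)*8)*(-7/38) = (256/5)*(-7/38) = -896/95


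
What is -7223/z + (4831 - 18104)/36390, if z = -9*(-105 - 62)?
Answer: -94264763/18231390 ≈ -5.1705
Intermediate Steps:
z = 1503 (z = -9*(-167) = 1503)
-7223/z + (4831 - 18104)/36390 = -7223/1503 + (4831 - 18104)/36390 = -7223*1/1503 - 13273*1/36390 = -7223/1503 - 13273/36390 = -94264763/18231390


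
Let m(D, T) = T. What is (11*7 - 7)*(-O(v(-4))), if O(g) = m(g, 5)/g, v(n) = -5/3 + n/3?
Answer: 350/3 ≈ 116.67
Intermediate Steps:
v(n) = -5/3 + n/3 (v(n) = -5*1/3 + n*(1/3) = -5/3 + n/3)
O(g) = 5/g
(11*7 - 7)*(-O(v(-4))) = (11*7 - 7)*(-5/(-5/3 + (1/3)*(-4))) = (77 - 7)*(-5/(-5/3 - 4/3)) = 70*(-5/(-3)) = 70*(-5*(-1)/3) = 70*(-1*(-5/3)) = 70*(5/3) = 350/3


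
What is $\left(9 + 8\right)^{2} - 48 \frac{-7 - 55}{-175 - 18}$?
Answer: $\frac{52801}{193} \approx 273.58$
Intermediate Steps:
$\left(9 + 8\right)^{2} - 48 \frac{-7 - 55}{-175 - 18} = 17^{2} - 48 \left(- \frac{62}{-193}\right) = 289 - 48 \left(\left(-62\right) \left(- \frac{1}{193}\right)\right) = 289 - \frac{2976}{193} = \frac{52801}{193}$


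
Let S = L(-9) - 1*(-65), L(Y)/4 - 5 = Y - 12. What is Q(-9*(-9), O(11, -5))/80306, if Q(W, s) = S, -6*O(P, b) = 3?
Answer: 1/80306 ≈ 1.2452e-5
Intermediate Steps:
L(Y) = -28 + 4*Y (L(Y) = 20 + 4*(Y - 12) = 20 + 4*(-12 + Y) = 20 + (-48 + 4*Y) = -28 + 4*Y)
S = 1 (S = (-28 + 4*(-9)) - 1*(-65) = (-28 - 36) + 65 = -64 + 65 = 1)
O(P, b) = -½ (O(P, b) = -⅙*3 = -½)
Q(W, s) = 1
Q(-9*(-9), O(11, -5))/80306 = 1/80306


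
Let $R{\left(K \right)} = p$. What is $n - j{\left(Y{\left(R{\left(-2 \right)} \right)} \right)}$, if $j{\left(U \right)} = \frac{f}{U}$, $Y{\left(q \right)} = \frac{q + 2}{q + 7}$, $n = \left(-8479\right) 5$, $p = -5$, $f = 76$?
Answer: $- \frac{127033}{3} \approx -42344.0$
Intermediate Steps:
$R{\left(K \right)} = -5$
$n = -42395$
$Y{\left(q \right)} = \frac{2 + q}{7 + q}$
$j{\left(U \right)} = \frac{76}{U}$
$n - j{\left(Y{\left(R{\left(-2 \right)} \right)} \right)} = -42395 - \frac{76}{\frac{1}{7 - 5} \left(2 - 5\right)} = -42395 - \frac{76}{\frac{1}{2} \left(-3\right)} = -42395 - \frac{76}{- \frac{3}{2}} = -42395 - 76 \left(- \frac{2}{3}\right) = -42395 - - \frac{152}{3} = -42395 + \frac{152}{3} = - \frac{127033}{3}$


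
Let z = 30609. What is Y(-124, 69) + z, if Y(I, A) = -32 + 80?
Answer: 30657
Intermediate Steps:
Y(I, A) = 48
Y(-124, 69) + z = 48 + 30609 = 30657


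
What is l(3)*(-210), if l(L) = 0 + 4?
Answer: -840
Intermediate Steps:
l(L) = 4
l(3)*(-210) = 4*(-210) = -840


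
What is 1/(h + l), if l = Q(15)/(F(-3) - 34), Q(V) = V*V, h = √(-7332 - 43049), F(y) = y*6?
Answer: -11700/136280849 - 2704*I*√50381/136280849 ≈ -8.5852e-5 - 0.0044535*I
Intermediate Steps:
F(y) = 6*y
h = I*√50381 (h = √(-50381) = I*√50381 ≈ 224.46*I)
Q(V) = V²
l = -225/52 (l = 15²/(6*(-3) - 34) = 225/(-18 - 34) = 225/(-52) = 225*(-1/52) = -225/52 ≈ -4.3269)
1/(h + l) = 1/(I*√50381 - 225/52) = 1/(-225/52 + I*√50381)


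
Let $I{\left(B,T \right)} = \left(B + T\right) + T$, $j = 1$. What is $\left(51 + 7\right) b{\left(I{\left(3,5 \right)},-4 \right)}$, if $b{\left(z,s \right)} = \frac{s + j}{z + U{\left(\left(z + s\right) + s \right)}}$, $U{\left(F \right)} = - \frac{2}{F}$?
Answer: $- \frac{290}{21} \approx -13.81$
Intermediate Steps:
$I{\left(B,T \right)} = B + 2 T$
$b{\left(z,s \right)} = \frac{1 + s}{z - \frac{2}{z + 2 s}}$ ($b{\left(z,s \right)} = \frac{s + 1}{z - \frac{2}{\left(z + s\right) + s}} = \frac{1 + s}{z - \frac{2}{\left(s + z\right) + s}} = \frac{1 + s}{z - \frac{2}{z + 2 s}}$)
$\left(51 + 7\right) b{\left(I{\left(3,5 \right)},-4 \right)} = \left(51 + 7\right) \frac{\left(1 - 4\right) \left(\left(3 + 2 \cdot 5\right) + 2 \left(-4\right)\right)}{-2 + \left(3 + 2 \cdot 5\right) \left(\left(3 + 2 \cdot 5\right) + 2 \left(-4\right)\right)} = 58 \frac{1}{-2 + \left(3 + 10\right) \left(\left(3 + 10\right) - 8\right)} \left(-3\right) \left(\left(3 + 10\right) - 8\right) = 58 \frac{1}{-2 + 13 \left(13 - 8\right)} \left(-3\right) \left(13 - 8\right) = 58 \frac{1}{-2 + 13 \cdot 5} \left(-3\right) 5 = 58 \frac{1}{-2 + 65} \left(-3\right) 5 = 58 \cdot \frac{1}{63} \left(-3\right) 5 = 58 \left(- \frac{5}{21}\right) = - \frac{290}{21}$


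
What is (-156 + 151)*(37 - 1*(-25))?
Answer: -310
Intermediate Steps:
(-156 + 151)*(37 - 1*(-25)) = -5*(37 + 25) = -5*62 = -310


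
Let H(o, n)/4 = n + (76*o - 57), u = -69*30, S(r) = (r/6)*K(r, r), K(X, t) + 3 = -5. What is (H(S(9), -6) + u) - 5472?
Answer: -11442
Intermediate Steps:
K(X, t) = -8 (K(X, t) = -3 - 5 = -8)
S(r) = -4*r/3 (S(r) = (r/6)*(-8) = -4*r/3)
u = -2070
H(o, n) = -228 + 4*n + 304*o (H(o, n) = 4*(n + (76*o - 57)) = 4*(n + (-57 + 76*o)) = 4*(-57 + n + 76*o) = -228 + 4*n + 304*o)
(H(S(9), -6) + u) - 5472 = ((-228 + 4*(-6) + 304*(-4/3*9)) - 2070) - 5472 = ((-228 - 24 + 304*(-12)) - 2070) - 5472 = ((-228 - 24 - 3648) - 2070) - 5472 = (-3900 - 2070) - 5472 = -5970 - 5472 = -11442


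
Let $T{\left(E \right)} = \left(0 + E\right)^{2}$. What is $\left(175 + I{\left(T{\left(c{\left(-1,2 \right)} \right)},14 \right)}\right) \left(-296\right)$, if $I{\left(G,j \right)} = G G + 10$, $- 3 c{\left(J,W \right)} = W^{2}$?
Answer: $- \frac{4511336}{81} \approx -55696.0$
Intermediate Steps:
$c{\left(J,W \right)} = - \frac{W^{2}}{3}$
$T{\left(E \right)} = E^{2}$
$I{\left(G,j \right)} = 10 + G^{2}$ ($I{\left(G,j \right)} = G^{2} + 10 = 10 + G^{2}$)
$\left(175 + I{\left(T{\left(c{\left(-1,2 \right)} \right)},14 \right)}\right) \left(-296\right) = \left(175 + \left(10 + \left(\left(- \frac{2^{2}}{3}\right)^{2}\right)^{2}\right)\right) \left(-296\right) = \left(175 + \left(10 + \left(\left(\left(- \frac{1}{3}\right) 4\right)^{2}\right)^{2}\right)\right) \left(-296\right) = \left(175 + \left(10 + \left(\left(- \frac{4}{3}\right)^{2}\right)^{2}\right)\right) \left(-296\right) = \left(175 + \left(10 + \left(\frac{16}{9}\right)^{2}\right)\right) \left(-296\right) = \left(175 + \left(10 + \frac{256}{81}\right)\right) \left(-296\right) = \left(175 + \frac{1066}{81}\right) \left(-296\right) = \frac{15241}{81} \left(-296\right) = - \frac{4511336}{81}$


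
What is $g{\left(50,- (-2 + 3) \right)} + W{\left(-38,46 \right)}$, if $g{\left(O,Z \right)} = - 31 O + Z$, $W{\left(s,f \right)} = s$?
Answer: $-1589$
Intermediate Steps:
$g{\left(O,Z \right)} = Z - 31 O$
$g{\left(50,- (-2 + 3) \right)} + W{\left(-38,46 \right)} = \left(- (-2 + 3) - 1550\right) - 38 = \left(\left(-1\right) 1 - 1550\right) - 38 = \left(-1 - 1550\right) - 38 = -1551 - 38 = -1589$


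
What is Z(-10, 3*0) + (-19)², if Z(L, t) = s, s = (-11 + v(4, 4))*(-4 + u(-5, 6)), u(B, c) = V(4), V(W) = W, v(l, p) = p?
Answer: 361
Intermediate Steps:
u(B, c) = 4
s = 0 (s = (-11 + 4)*(-4 + 4) = -7*0 = 0)
Z(L, t) = 0
Z(-10, 3*0) + (-19)² = 0 + (-19)² = 0 + 361 = 361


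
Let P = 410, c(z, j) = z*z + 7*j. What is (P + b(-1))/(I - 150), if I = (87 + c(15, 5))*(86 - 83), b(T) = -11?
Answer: 133/297 ≈ 0.44781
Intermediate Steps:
c(z, j) = z**2 + 7*j
I = 1041 (I = (87 + (15**2 + 7*5))*(86 - 83) = (87 + (225 + 35))*3 = (87 + 260)*3 = 347*3 = 1041)
(P + b(-1))/(I - 150) = (410 - 11)/(1041 - 150) = 399/891 = 399*(1/891) = 133/297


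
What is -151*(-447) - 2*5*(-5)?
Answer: 67547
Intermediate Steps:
-151*(-447) - 2*5*(-5) = 67497 - 10*(-5) = 67497 + 50 = 67547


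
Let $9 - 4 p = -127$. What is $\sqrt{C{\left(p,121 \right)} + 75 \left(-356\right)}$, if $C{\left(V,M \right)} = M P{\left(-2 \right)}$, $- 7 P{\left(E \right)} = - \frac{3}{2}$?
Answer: $\frac{3 i \sqrt{580902}}{14} \approx 163.32 i$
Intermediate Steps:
$P{\left(E \right)} = \frac{3}{14}$ ($P{\left(E \right)} = - \frac{\left(-3\right) \frac{1}{2}}{7} = \left(- \frac{1}{7}\right) \left(- \frac{3}{2}\right) = \frac{3}{14}$)
$p = 34$ ($p = \frac{9}{4} - - \frac{127}{4} = \frac{9}{4} + \frac{127}{4} = 34$)
$C{\left(V,M \right)} = \frac{3 M}{14}$ ($C{\left(V,M \right)} = M \frac{3}{14} = \frac{3 M}{14}$)
$\sqrt{C{\left(p,121 \right)} + 75 \left(-356\right)} = \sqrt{\frac{3}{14} \cdot 121 + 75 \left(-356\right)} = \sqrt{\frac{363}{14} - 26700} = \sqrt{- \frac{373437}{14}} = \frac{3 i \sqrt{580902}}{14}$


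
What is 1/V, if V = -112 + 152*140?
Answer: 1/21168 ≈ 4.7241e-5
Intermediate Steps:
V = 21168 (V = -112 + 21280 = 21168)
1/V = 1/21168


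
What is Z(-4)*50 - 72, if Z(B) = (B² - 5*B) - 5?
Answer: 1478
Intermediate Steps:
Z(B) = -5 + B² - 5*B
Z(-4)*50 - 72 = (-5 + (-4)² - 5*(-4))*50 - 72 = (-5 + 16 + 20)*50 - 72 = 31*50 - 72 = 1550 - 72 = 1478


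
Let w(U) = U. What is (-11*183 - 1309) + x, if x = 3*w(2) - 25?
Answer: -3341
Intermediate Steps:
x = -19 (x = 3*2 - 25 = 6 - 25 = -19)
(-11*183 - 1309) + x = (-11*183 - 1309) - 19 = (-2013 - 1309) - 19 = -3322 - 19 = -3341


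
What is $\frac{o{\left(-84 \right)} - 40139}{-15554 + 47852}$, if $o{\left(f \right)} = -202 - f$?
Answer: $- \frac{1917}{1538} \approx -1.2464$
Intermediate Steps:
$\frac{o{\left(-84 \right)} - 40139}{-15554 + 47852} = \frac{\left(-202 - -84\right) - 40139}{-15554 + 47852} = \frac{\left(-202 + 84\right) - 40139}{32298} = \left(-118 - 40139\right) \frac{1}{32298} = \left(-40257\right) \frac{1}{32298} = - \frac{1917}{1538}$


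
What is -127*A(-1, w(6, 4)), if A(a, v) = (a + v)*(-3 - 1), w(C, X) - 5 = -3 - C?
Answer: -2540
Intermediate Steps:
w(C, X) = 2 - C (w(C, X) = 5 + (-3 - C) = 2 - C)
A(a, v) = -4*a - 4*v (A(a, v) = (a + v)*(-4) = -4*a - 4*v)
-127*A(-1, w(6, 4)) = -127*(-4*(-1) - 4*(2 - 1*6)) = -127*(4 - 4*(2 - 6)) = -127*(4 - 4*(-4)) = -127*(4 + 16) = -127*20 = -2540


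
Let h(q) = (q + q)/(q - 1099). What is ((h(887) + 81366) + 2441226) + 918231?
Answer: 364726351/106 ≈ 3.4408e+6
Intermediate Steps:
h(q) = 2*q/(-1099 + q) (h(q) = (2*q)/(-1099 + q) = 2*q/(-1099 + q))
((h(887) + 81366) + 2441226) + 918231 = ((2*887/(-1099 + 887) + 81366) + 2441226) + 918231 = ((2*887/(-212) + 81366) + 2441226) + 918231 = ((2*887*(-1/212) + 81366) + 2441226) + 918231 = ((-887/106 + 81366) + 2441226) + 918231 = (8623909/106 + 2441226) + 918231 = 267393865/106 + 918231 = 364726351/106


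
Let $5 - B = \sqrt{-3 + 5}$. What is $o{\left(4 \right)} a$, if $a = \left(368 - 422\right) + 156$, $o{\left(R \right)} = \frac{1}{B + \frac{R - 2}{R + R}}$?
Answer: $\frac{8568}{409} + \frac{1632 \sqrt{2}}{409} \approx 26.592$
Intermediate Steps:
$B = 5 - \sqrt{2}$ ($B = 5 - \sqrt{-3 + 5} = 5 - \sqrt{2} \approx 3.5858$)
$o{\left(R \right)} = \frac{1}{5 - \sqrt{2} + \frac{-2 + R}{2 R}}$ ($o{\left(R \right)} = \frac{1}{\left(5 - \sqrt{2}\right) + \frac{R - 2}{R + R}} = \frac{1}{\left(5 - \sqrt{2}\right) + \frac{-2 + R}{2 R}} = \frac{1}{5 - \sqrt{2} + \frac{-2 + R}{2 R}}$)
$a = 102$ ($a = -54 + 156 = 102$)
$o{\left(4 \right)} a = 2 \cdot 4 \frac{1}{-2 + 4 + 2 \cdot 4 \left(5 - \sqrt{2}\right)} 102 = 2 \cdot 4 \frac{1}{-2 + 4 + \left(40 - 8 \sqrt{2}\right)} 102 = 2 \cdot 4 \frac{1}{42 - 8 \sqrt{2}} \cdot 102 = \frac{8}{42 - 8 \sqrt{2}} \cdot 102 = \frac{816}{42 - 8 \sqrt{2}}$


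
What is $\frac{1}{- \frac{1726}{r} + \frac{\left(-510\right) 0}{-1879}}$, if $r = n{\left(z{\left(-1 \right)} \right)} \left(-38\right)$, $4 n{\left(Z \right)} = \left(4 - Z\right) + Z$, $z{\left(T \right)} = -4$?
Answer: $\frac{19}{863} \approx 0.022016$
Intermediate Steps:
$n{\left(Z \right)} = 1$ ($n{\left(Z \right)} = \frac{\left(4 - Z\right) + Z}{4} = \frac{1}{4} \cdot 4 = 1$)
$r = -38$ ($r = 1 \left(-38\right) = -38$)
$\frac{1}{- \frac{1726}{r} + \frac{\left(-510\right) 0}{-1879}} = \frac{1}{- \frac{1726}{-38} + \frac{\left(-510\right) 0}{-1879}} = \frac{1}{\left(-1726\right) \left(- \frac{1}{38}\right) + 0 \left(- \frac{1}{1879}\right)} = \frac{1}{\frac{863}{19} + 0} = \frac{1}{\frac{863}{19}} = \frac{19}{863}$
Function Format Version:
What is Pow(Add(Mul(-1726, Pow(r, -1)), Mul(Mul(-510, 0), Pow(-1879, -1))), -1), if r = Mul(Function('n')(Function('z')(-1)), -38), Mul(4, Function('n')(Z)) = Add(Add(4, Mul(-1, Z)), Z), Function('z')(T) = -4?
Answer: Rational(19, 863) ≈ 0.022016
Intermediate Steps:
Function('n')(Z) = 1 (Function('n')(Z) = Mul(Rational(1, 4), Add(Add(4, Mul(-1, Z)), Z)) = Mul(Rational(1, 4), 4) = 1)
r = -38 (r = Mul(1, -38) = -38)
Pow(Add(Mul(-1726, Pow(r, -1)), Mul(Mul(-510, 0), Pow(-1879, -1))), -1) = Pow(Add(Mul(-1726, Pow(-38, -1)), Mul(Mul(-510, 0), Pow(-1879, -1))), -1) = Pow(Add(Mul(-1726, Rational(-1, 38)), Mul(0, Rational(-1, 1879))), -1) = Pow(Add(Rational(863, 19), 0), -1) = Pow(Rational(863, 19), -1) = Rational(19, 863)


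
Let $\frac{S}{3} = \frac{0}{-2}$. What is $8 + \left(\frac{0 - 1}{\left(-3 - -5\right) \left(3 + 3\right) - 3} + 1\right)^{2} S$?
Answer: $8$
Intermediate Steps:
$S = 0$ ($S = 3 \frac{0}{-2} = 3 \cdot 0 \left(- \frac{1}{2}\right) = 3 \cdot 0 = 0$)
$8 + \left(\frac{0 - 1}{\left(-3 - -5\right) \left(3 + 3\right) - 3} + 1\right)^{2} S = 8 + \left(\frac{0 - 1}{\left(-3 - -5\right) \left(3 + 3\right) - 3} + 1\right)^{2} \cdot 0 = 8 + \left(- \frac{1}{\left(-3 + 5\right) 6 - 3} + 1\right)^{2} \cdot 0 = 8 + \left(- \frac{1}{2 \cdot 6 - 3} + 1\right)^{2} \cdot 0 = 8 + \left(- \frac{1}{12 - 3} + 1\right)^{2} \cdot 0 = 8 + \left(- \frac{1}{9} + 1\right)^{2} \cdot 0 = 8 + \left(\frac{8}{9}\right)^{2} \cdot 0 = 8 + \frac{64}{81} \cdot 0 = 8 + 0 = 8$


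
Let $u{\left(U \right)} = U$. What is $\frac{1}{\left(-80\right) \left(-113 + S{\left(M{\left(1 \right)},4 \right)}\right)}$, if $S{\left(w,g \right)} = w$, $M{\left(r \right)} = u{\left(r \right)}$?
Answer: $\frac{1}{8960} \approx 0.00011161$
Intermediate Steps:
$M{\left(r \right)} = r$
$\frac{1}{\left(-80\right) \left(-113 + S{\left(M{\left(1 \right)},4 \right)}\right)} = \frac{1}{\left(-80\right) \left(-113 + 1\right)} = \frac{1}{\left(-80\right) \left(-112\right)} = \frac{1}{8960}$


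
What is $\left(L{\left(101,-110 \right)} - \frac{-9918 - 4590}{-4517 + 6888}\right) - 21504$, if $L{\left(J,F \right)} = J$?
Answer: $- \frac{50732005}{2371} \approx -21397.0$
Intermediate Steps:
$\left(L{\left(101,-110 \right)} - \frac{-9918 - 4590}{-4517 + 6888}\right) - 21504 = \left(101 - \frac{-9918 - 4590}{-4517 + 6888}\right) - 21504 = \left(101 - - \frac{14508}{2371}\right) - 21504 = \left(101 + \frac{14508}{2371}\right) - 21504 = \frac{253979}{2371} - 21504 = - \frac{50732005}{2371}$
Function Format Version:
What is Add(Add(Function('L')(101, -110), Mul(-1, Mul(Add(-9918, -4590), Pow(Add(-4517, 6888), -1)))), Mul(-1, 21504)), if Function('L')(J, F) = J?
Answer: Rational(-50732005, 2371) ≈ -21397.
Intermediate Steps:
Add(Add(Function('L')(101, -110), Mul(-1, Mul(Add(-9918, -4590), Pow(Add(-4517, 6888), -1)))), Mul(-1, 21504)) = Add(Add(101, Mul(-1, Mul(Add(-9918, -4590), Pow(Add(-4517, 6888), -1)))), Mul(-1, 21504)) = Add(Add(101, Mul(-1, Mul(-14508, Pow(2371, -1)))), -21504) = Add(Add(101, Mul(-1, Mul(-14508, Rational(1, 2371)))), -21504) = Add(Add(101, Mul(-1, Rational(-14508, 2371))), -21504) = Add(Add(101, Rational(14508, 2371)), -21504) = Add(Rational(253979, 2371), -21504) = Rational(-50732005, 2371)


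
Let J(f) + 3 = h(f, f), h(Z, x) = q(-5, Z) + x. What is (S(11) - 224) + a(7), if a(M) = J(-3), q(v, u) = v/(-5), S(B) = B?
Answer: -218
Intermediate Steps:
q(v, u) = -v/5 (q(v, u) = v*(-⅕) = -v/5)
h(Z, x) = 1 + x (h(Z, x) = -⅕*(-5) + x = 1 + x)
J(f) = -2 + f (J(f) = -3 + (1 + f) = -2 + f)
a(M) = -5 (a(M) = -2 - 3 = -5)
(S(11) - 224) + a(7) = (11 - 224) - 5 = -213 - 5 = -218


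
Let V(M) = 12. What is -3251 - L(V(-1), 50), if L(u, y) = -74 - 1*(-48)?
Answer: -3225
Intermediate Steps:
L(u, y) = -26 (L(u, y) = -74 + 48 = -26)
-3251 - L(V(-1), 50) = -3251 - 1*(-26) = -3251 + 26 = -3225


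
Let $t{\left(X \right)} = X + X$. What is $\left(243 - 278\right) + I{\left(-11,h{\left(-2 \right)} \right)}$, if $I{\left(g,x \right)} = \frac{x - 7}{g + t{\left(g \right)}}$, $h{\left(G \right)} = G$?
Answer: $- \frac{382}{11} \approx -34.727$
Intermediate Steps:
$t{\left(X \right)} = 2 X$
$I{\left(g,x \right)} = \frac{-7 + x}{3 g}$ ($I{\left(g,x \right)} = \frac{x - 7}{g + 2 g} = \frac{-7 + x}{3 g}$)
$\left(243 - 278\right) + I{\left(-11,h{\left(-2 \right)} \right)} = \left(243 - 278\right) + \frac{-7 - 2}{3 \left(-11\right)} = -35 + \frac{1}{3} \left(- \frac{1}{11}\right) \left(-9\right) = -35 + \frac{3}{11} = - \frac{382}{11}$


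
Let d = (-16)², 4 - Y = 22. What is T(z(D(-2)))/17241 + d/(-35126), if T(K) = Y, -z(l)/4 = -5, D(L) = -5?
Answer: -120142/14419223 ≈ -0.0083321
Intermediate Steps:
Y = -18 (Y = 4 - 1*22 = 4 - 22 = -18)
d = 256
z(l) = 20 (z(l) = -4*(-5) = 20)
T(K) = -18
T(z(D(-2)))/17241 + d/(-35126) = -18/17241 + 256/(-35126) = -18*1/17241 + 256*(-1/35126) = -6/5747 - 128/17563 = -120142/14419223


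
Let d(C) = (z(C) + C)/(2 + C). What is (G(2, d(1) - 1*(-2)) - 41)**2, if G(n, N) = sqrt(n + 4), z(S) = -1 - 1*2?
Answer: (41 - sqrt(6))**2 ≈ 1486.1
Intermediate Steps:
z(S) = -3 (z(S) = -1 - 2 = -3)
d(C) = (-3 + C)/(2 + C)
G(n, N) = sqrt(4 + n)
(G(2, d(1) - 1*(-2)) - 41)**2 = (sqrt(4 + 2) - 41)**2 = (sqrt(6) - 41)**2 = (-41 + sqrt(6))**2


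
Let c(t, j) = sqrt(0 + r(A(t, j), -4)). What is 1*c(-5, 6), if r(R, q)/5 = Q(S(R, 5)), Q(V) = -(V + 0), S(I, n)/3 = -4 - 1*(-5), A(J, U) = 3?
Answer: I*sqrt(15) ≈ 3.873*I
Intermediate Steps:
S(I, n) = 3 (S(I, n) = 3*(-4 - 1*(-5)) = 3*(-4 + 5) = 3*1 = 3)
Q(V) = -V
r(R, q) = -15 (r(R, q) = 5*(-1*3) = 5*(-3) = -15)
c(t, j) = I*sqrt(15) (c(t, j) = sqrt(0 - 15) = sqrt(-15) = I*sqrt(15))
1*c(-5, 6) = 1*(I*sqrt(15)) = I*sqrt(15)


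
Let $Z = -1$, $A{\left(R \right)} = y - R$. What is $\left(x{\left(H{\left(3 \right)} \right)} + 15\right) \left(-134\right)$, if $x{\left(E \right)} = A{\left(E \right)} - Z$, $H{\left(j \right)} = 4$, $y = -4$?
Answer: $-1072$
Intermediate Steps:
$A{\left(R \right)} = -4 - R$
$x{\left(E \right)} = -3 - E$ ($x{\left(E \right)} = \left(-4 - E\right) - -1 = \left(-4 - E\right) + 1 = -3 - E$)
$\left(x{\left(H{\left(3 \right)} \right)} + 15\right) \left(-134\right) = \left(\left(-3 - 4\right) + 15\right) \left(-134\right) = \left(-7 + 15\right) \left(-134\right) = 8 \left(-134\right) = -1072$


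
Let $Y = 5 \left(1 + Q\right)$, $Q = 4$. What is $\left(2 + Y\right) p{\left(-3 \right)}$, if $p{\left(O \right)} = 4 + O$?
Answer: $27$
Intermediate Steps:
$Y = 25$ ($Y = 5 \left(1 + 4\right) = 5 \cdot 5 = 25$)
$\left(2 + Y\right) p{\left(-3 \right)} = \left(2 + 25\right) \left(4 - 3\right) = 27 \cdot 1 = 27$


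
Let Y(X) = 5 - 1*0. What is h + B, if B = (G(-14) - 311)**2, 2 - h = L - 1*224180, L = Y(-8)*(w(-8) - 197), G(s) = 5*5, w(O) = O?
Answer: 307003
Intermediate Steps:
G(s) = 25
Y(X) = 5 (Y(X) = 5 + 0 = 5)
L = -1025 (L = 5*(-8 - 197) = 5*(-205) = -1025)
h = 225207 (h = 2 - (-1025 - 1*224180) = 2 - (-1025 - 224180) = 2 - 1*(-225205) = 2 + 225205 = 225207)
B = 81796 (B = (25 - 311)**2 = (-286)**2 = 81796)
h + B = 225207 + 81796 = 307003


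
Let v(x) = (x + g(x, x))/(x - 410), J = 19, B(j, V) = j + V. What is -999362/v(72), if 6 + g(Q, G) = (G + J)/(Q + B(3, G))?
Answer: 7093471476/1399 ≈ 5.0704e+6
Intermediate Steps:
B(j, V) = V + j
g(Q, G) = -6 + (19 + G)/(3 + G + Q) (g(Q, G) = -6 + (G + 19)/(Q + (G + 3)) = -6 + (19 + G)/(Q + (3 + G)) = -6 + (19 + G)/(3 + G + Q))
v(x) = (x + (1 - 11*x)/(3 + 2*x))/(-410 + x) (v(x) = (x + (1 - 6*x - 5*x)/(3 + x + x))/(x - 410) = (x + (1 - 11*x)/(3 + 2*x))/(-410 + x))
-999362/v(72) = -999362*(-410 + 72)*(3 + 2*72)/(1 - 11*72 + 72*(3 + 2*72)) = -999362*(-338*(3 + 144)/(1 - 792 + 72*(3 + 144))) = -999362*(-49686/(1 - 792 + 72*147)) = -999362*(-49686/(1 - 792 + 10584)) = -999362/((-1/338*1/147*9793)) = -999362/(-1399/7098) = -999362*(-7098/1399) = 7093471476/1399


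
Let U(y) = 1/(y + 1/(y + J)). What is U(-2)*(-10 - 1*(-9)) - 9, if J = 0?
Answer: -43/5 ≈ -8.6000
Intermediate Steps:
U(y) = 1/(y + 1/y) (U(y) = 1/(y + 1/(y + 0)) = 1/(y + 1/y))
U(-2)*(-10 - 1*(-9)) - 9 = (-2/(1 + (-2)**2))*(-10 - 1*(-9)) - 9 = (-2/(1 + 4))*(-10 + 9) - 9 = -2/5*(-1) - 9 = 2/5 - 9 = -43/5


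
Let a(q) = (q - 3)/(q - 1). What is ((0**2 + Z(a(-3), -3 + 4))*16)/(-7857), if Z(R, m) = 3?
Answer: -16/2619 ≈ -0.0061092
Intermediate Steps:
a(q) = (-3 + q)/(-1 + q)
((0**2 + Z(a(-3), -3 + 4))*16)/(-7857) = ((0**2 + 3)*16)/(-7857) = ((0 + 3)*16)*(-1/7857) = (3*16)*(-1/7857) = 48*(-1/7857) = -16/2619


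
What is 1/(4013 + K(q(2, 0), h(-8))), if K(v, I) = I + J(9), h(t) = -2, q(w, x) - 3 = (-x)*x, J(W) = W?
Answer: 1/4020 ≈ 0.00024876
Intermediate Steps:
q(w, x) = 3 - x² (q(w, x) = 3 + (-x)*x = 3 - x²)
K(v, I) = 9 + I (K(v, I) = I + 9 = 9 + I)
1/(4013 + K(q(2, 0), h(-8))) = 1/(4013 + (9 - 2)) = 1/(4013 + 7) = 1/4020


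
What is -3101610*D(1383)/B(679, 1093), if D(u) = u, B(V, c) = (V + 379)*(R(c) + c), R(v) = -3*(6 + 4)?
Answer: -2144763315/562327 ≈ -3814.1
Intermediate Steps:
R(v) = -30 (R(v) = -3*10 = -30)
B(V, c) = (-30 + c)*(379 + V) (B(V, c) = (V + 379)*(-30 + c) = (379 + V)*(-30 + c) = (-30 + c)*(379 + V))
-3101610*D(1383)/B(679, 1093) = -3101610*1383/(-11370 - 30*679 + 379*1093 + 679*1093) = -3101610*1383/(-11370 - 20370 + 414247 + 742147) = -3101610/(1124654*(1/1383)) = -3101610/1124654/1383 = -3101610*1383/1124654 = -2144763315/562327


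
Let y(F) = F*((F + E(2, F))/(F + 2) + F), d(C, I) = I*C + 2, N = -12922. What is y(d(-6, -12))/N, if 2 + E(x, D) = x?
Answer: -15059/35074 ≈ -0.42935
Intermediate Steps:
E(x, D) = -2 + x
d(C, I) = 2 + C*I (d(C, I) = C*I + 2 = 2 + C*I)
y(F) = F*(F + F/(2 + F)) (y(F) = F*((F + (-2 + 2))/(F + 2) + F) = F*((F + 0)/(2 + F) + F) = F*(F/(2 + F) + F) = F*(F + F/(2 + F)))
y(d(-6, -12))/N = ((2 - 6*(-12))**2*(3 + (2 - 6*(-12)))/(2 + (2 - 6*(-12))))/(-12922) = ((2 + 72)**2*(3 + (2 + 72))/(2 + (2 + 72)))*(-1/12922) = (74**2*(3 + 74)/(2 + 74))*(-1/12922) = (5476*77/76)*(-1/12922) = (5476*(1/76)*77)*(-1/12922) = (105413/19)*(-1/12922) = -15059/35074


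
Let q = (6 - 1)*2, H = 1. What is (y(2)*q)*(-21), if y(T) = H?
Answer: -210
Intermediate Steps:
y(T) = 1
q = 10 (q = 5*2 = 10)
(y(2)*q)*(-21) = (1*10)*(-21) = 10*(-21) = -210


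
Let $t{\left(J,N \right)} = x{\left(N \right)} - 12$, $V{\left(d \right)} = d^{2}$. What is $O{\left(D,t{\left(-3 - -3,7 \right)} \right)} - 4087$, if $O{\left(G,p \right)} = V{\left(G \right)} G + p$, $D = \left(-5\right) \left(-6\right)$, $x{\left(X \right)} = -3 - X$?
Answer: $22891$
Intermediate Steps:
$D = 30$
$t{\left(J,N \right)} = -15 - N$ ($t{\left(J,N \right)} = \left(-3 - N\right) - 12 = -15 - N$)
$O{\left(G,p \right)} = p + G^{3}$ ($O{\left(G,p \right)} = G^{2} G + p = G^{3} + p = p + G^{3}$)
$O{\left(D,t{\left(-3 - -3,7 \right)} \right)} - 4087 = \left(\left(-15 - 7\right) + 30^{3}\right) - 4087 = \left(\left(-15 - 7\right) + 27000\right) - 4087 = \left(-22 + 27000\right) - 4087 = 26978 - 4087 = 22891$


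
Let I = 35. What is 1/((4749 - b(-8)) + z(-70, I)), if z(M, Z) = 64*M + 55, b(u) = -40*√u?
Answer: 81/29444 - 5*I*√2/7361 ≈ 0.002751 - 0.00096061*I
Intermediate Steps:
z(M, Z) = 55 + 64*M
1/((4749 - b(-8)) + z(-70, I)) = 1/((4749 - (-40)*√(-8)) + (55 + 64*(-70))) = 1/((4749 - (-40)*2*I*√2) + (55 - 4480)) = 1/((4749 - (-80)*I*√2) - 4425) = 1/((4749 + 80*I*√2) - 4425) = 1/(324 + 80*I*√2)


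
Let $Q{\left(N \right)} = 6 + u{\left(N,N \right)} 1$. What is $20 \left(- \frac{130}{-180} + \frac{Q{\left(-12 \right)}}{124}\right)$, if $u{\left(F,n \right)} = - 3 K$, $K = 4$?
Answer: $\frac{3760}{279} \approx 13.477$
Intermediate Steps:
$u{\left(F,n \right)} = -12$ ($u{\left(F,n \right)} = \left(-3\right) 4 = -12$)
$Q{\left(N \right)} = -6$ ($Q{\left(N \right)} = 6 - 12 = -6$)
$20 \left(- \frac{130}{-180} + \frac{Q{\left(-12 \right)}}{124}\right) = 20 \left(- \frac{130}{-180} - \frac{6}{124}\right) = 20 \left(\left(-130\right) \left(- \frac{1}{180}\right) - \frac{3}{62}\right) = 20 \left(\frac{13}{18} - \frac{3}{62}\right) = 20 \cdot \frac{188}{279} = \frac{3760}{279}$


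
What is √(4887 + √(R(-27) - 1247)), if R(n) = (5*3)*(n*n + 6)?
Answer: √(4887 + √9778) ≈ 70.611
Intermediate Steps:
R(n) = 90 + 15*n² (R(n) = 15*(n² + 6) = 15*(6 + n²) = 90 + 15*n²)
√(4887 + √(R(-27) - 1247)) = √(4887 + √((90 + 15*(-27)²) - 1247)) = √(4887 + √((90 + 15*729) - 1247)) = √(4887 + √((90 + 10935) - 1247)) = √(4887 + √(11025 - 1247)) = √(4887 + √9778)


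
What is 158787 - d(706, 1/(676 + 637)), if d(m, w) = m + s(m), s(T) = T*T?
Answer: -340355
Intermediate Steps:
s(T) = T²
d(m, w) = m + m²
158787 - d(706, 1/(676 + 637)) = 158787 - 706*(1 + 706) = 158787 - 706*707 = 158787 - 1*499142 = 158787 - 499142 = -340355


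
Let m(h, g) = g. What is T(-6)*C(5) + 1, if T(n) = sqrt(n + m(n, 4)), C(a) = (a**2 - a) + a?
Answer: 1 + 25*I*sqrt(2) ≈ 1.0 + 35.355*I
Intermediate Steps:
C(a) = a**2
T(n) = sqrt(4 + n) (T(n) = sqrt(n + 4) = sqrt(4 + n))
T(-6)*C(5) + 1 = sqrt(4 - 6)*5**2 + 1 = sqrt(-2)*25 + 1 = (I*sqrt(2))*25 + 1 = 25*I*sqrt(2) + 1 = 1 + 25*I*sqrt(2)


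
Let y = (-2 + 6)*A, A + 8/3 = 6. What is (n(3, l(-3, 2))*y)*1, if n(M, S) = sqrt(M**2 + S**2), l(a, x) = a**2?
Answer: 40*sqrt(10) ≈ 126.49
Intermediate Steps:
A = 10/3 (A = -8/3 + 6 = 10/3 ≈ 3.3333)
y = 40/3 (y = (-2 + 6)*(10/3) = 4*(10/3) = 40/3 ≈ 13.333)
(n(3, l(-3, 2))*y)*1 = (sqrt(3**2 + ((-3)**2)**2)*(40/3))*1 = (sqrt(9 + 9**2)*(40/3))*1 = (sqrt(9 + 81)*(40/3))*1 = (sqrt(90)*(40/3))*1 = ((3*sqrt(10))*(40/3))*1 = (40*sqrt(10))*1 = 40*sqrt(10)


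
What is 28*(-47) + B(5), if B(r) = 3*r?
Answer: -1301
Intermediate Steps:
28*(-47) + B(5) = 28*(-47) + 3*5 = -1316 + 15 = -1301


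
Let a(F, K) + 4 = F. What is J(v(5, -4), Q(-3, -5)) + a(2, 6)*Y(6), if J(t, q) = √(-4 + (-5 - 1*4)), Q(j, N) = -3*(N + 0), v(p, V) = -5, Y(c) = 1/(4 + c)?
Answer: -⅕ + I*√13 ≈ -0.2 + 3.6056*I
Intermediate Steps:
a(F, K) = -4 + F
Q(j, N) = -3*N
J(t, q) = I*√13 (J(t, q) = √(-4 + (-5 - 4)) = √(-4 - 9) = √(-13) = I*√13)
J(v(5, -4), Q(-3, -5)) + a(2, 6)*Y(6) = I*√13 + (-4 + 2)/(4 + 6) = I*√13 - 2/10 = I*√13 - 2*⅒ = I*√13 - ⅕ = -⅕ + I*√13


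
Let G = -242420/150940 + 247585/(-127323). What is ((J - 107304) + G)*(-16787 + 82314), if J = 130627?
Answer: 209759553546038485/137272383 ≈ 1.5281e+9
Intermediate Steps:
G = -3411806078/960906681 (G = -242420*1/150940 + 247585*(-1/127323) = -12121/7547 - 247585/127323 = -3411806078/960906681 ≈ -3.5506)
((J - 107304) + G)*(-16787 + 82314) = ((130627 - 107304) - 3411806078/960906681)*(-16787 + 82314) = (23323 - 3411806078/960906681)*65527 = (22407814714885/960906681)*65527 = 209759553546038485/137272383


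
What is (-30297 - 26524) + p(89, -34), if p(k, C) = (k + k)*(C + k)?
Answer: -47031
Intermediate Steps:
p(k, C) = 2*k*(C + k) (p(k, C) = (2*k)*(C + k) = 2*k*(C + k))
(-30297 - 26524) + p(89, -34) = (-30297 - 26524) + 2*89*(-34 + 89) = -56821 + 2*89*55 = -56821 + 9790 = -47031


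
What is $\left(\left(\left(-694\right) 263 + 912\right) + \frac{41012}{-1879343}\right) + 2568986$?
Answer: $\frac{4486698332956}{1879343} \approx 2.3874 \cdot 10^{6}$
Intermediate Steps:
$\left(\left(\left(-694\right) 263 + 912\right) + \frac{41012}{-1879343}\right) + 2568986 = \left(\left(-182522 + 912\right) + 41012 \left(- \frac{1}{1879343}\right)\right) + 2568986 = \left(-181610 - \frac{41012}{1879343}\right) + 2568986 = - \frac{341307523242}{1879343} + 2568986 = \frac{4486698332956}{1879343}$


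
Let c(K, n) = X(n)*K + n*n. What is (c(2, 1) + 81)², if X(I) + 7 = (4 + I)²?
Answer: 13924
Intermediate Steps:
X(I) = -7 + (4 + I)²
c(K, n) = n² + K*(-7 + (4 + n)²) (c(K, n) = (-7 + (4 + n)²)*K + n*n = K*(-7 + (4 + n)²) + n² = n² + K*(-7 + (4 + n)²))
(c(2, 1) + 81)² = ((1² + 2*(-7 + (4 + 1)²)) + 81)² = ((1 + 2*(-7 + 5²)) + 81)² = ((1 + 2*(-7 + 25)) + 81)² = ((1 + 2*18) + 81)² = ((1 + 36) + 81)² = (37 + 81)² = 118² = 13924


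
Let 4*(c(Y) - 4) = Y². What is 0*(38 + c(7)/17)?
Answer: 0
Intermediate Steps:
c(Y) = 4 + Y²/4
0*(38 + c(7)/17) = 0*(38 + (4 + (¼)*7²)/17) = 0*(38 + (4 + (¼)*49)*(1/17)) = 0*(38 + (4 + 49/4)*(1/17)) = 0*(38 + (65/4)*(1/17)) = 0*(38 + 65/68) = 0*(2649/68) = 0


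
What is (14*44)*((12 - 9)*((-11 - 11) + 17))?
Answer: -9240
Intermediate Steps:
(14*44)*((12 - 9)*((-11 - 11) + 17)) = 616*(3*(-22 + 17)) = 616*(3*(-5)) = 616*(-15) = -9240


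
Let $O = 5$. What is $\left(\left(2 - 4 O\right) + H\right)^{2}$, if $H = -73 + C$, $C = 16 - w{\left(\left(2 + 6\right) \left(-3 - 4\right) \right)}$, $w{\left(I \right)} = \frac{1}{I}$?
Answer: $\frac{17631601}{3136} \approx 5622.3$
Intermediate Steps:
$C = \frac{897}{56}$ ($C = 16 - \frac{1}{\left(2 + 6\right) \left(-3 - 4\right)} = 16 - \frac{1}{8 \left(-7\right)} = 16 - \frac{1}{-56} = 16 - - \frac{1}{56} = 16 + \frac{1}{56} = \frac{897}{56} \approx 16.018$)
$H = - \frac{3191}{56}$ ($H = -73 + \frac{897}{56} = - \frac{3191}{56} \approx -56.982$)
$\left(\left(2 - 4 O\right) + H\right)^{2} = \left(\left(2 - 20\right) - \frac{3191}{56}\right)^{2} = \left(-18 - \frac{3191}{56}\right)^{2} = \left(- \frac{4199}{56}\right)^{2} = \frac{17631601}{3136}$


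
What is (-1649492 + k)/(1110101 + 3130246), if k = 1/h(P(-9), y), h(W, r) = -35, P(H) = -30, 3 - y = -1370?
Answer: -57732221/148412145 ≈ -0.38900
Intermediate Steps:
y = 1373 (y = 3 - 1*(-1370) = 3 + 1370 = 1373)
k = -1/35 (k = 1/(-35) = -1/35 ≈ -0.028571)
(-1649492 + k)/(1110101 + 3130246) = (-1649492 - 1/35)/(1110101 + 3130246) = -57732221/35/4240347 = -57732221/35*1/4240347 = -57732221/148412145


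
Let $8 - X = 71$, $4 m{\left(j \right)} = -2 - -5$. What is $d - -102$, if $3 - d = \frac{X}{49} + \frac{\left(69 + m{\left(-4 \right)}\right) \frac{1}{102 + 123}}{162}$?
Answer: $\frac{12052583}{113400} \approx 106.28$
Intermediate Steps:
$m{\left(j \right)} = \frac{3}{4}$ ($m{\left(j \right)} = \frac{-2 - -5}{4} = \frac{-2 + 5}{4} = \frac{1}{4} \cdot 3 = \frac{3}{4}$)
$X = -63$ ($X = 8 - 71 = -63$)
$d = \frac{485783}{113400}$ ($d = 3 - \left(- \frac{63}{49} + \frac{\left(69 + \frac{3}{4}\right) \frac{1}{102 + 123}}{162}\right) = 3 - \left(\left(-63\right) \frac{1}{49} + \frac{279}{4 \cdot 225} \cdot \frac{1}{162}\right) = 3 - \left(- \frac{9}{7} + \frac{279}{4} \cdot \frac{1}{225} \cdot \frac{1}{162}\right) = 3 - \left(- \frac{9}{7} + \frac{31}{100} \cdot \frac{1}{162}\right) = 3 - \left(- \frac{9}{7} + \frac{31}{16200}\right) = 3 - - \frac{145583}{113400} = 3 + \frac{145583}{113400} = \frac{485783}{113400} \approx 4.2838$)
$d - -102 = \frac{485783}{113400} - -102 = \frac{485783}{113400} + 102 = \frac{12052583}{113400}$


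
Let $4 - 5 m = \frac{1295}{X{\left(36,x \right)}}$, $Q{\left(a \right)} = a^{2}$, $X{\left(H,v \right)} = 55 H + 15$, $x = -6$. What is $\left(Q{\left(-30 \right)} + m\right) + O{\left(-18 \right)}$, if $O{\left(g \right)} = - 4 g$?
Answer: $\frac{277211}{285} \approx 972.67$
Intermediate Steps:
$X{\left(H,v \right)} = 15 + 55 H$
$m = \frac{191}{285}$ ($m = \frac{4}{5} - \frac{1295 \frac{1}{15 + 55 \cdot 36}}{5} = \frac{4}{5} - \frac{1295 \frac{1}{15 + 1980}}{5} = \frac{4}{5} - \frac{1295 \cdot \frac{1}{1995}}{5} = \frac{4}{5} - \frac{37}{285} = \frac{191}{285} \approx 0.67018$)
$\left(Q{\left(-30 \right)} + m\right) + O{\left(-18 \right)} = \left(\left(-30\right)^{2} + \frac{191}{285}\right) - -72 = \left(900 + \frac{191}{285}\right) + 72 = \frac{256691}{285} + 72 = \frac{277211}{285}$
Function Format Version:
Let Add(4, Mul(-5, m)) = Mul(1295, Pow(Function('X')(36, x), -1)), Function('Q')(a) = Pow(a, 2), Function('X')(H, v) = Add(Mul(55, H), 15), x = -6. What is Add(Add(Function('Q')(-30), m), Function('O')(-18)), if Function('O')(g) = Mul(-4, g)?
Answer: Rational(277211, 285) ≈ 972.67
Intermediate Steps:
Function('X')(H, v) = Add(15, Mul(55, H))
m = Rational(191, 285) (m = Add(Rational(4, 5), Mul(Rational(-1, 5), Mul(1295, Pow(Add(15, Mul(55, 36)), -1)))) = Add(Rational(4, 5), Mul(Rational(-1, 5), Mul(1295, Pow(Add(15, 1980), -1)))) = Add(Rational(4, 5), Mul(Rational(-1, 5), Mul(1295, Pow(1995, -1)))) = Add(Rational(4, 5), Mul(Rational(-1, 5), Mul(1295, Rational(1, 1995)))) = Add(Rational(4, 5), Mul(Rational(-1, 5), Rational(37, 57))) = Add(Rational(4, 5), Rational(-37, 285)) = Rational(191, 285) ≈ 0.67018)
Add(Add(Function('Q')(-30), m), Function('O')(-18)) = Add(Add(Pow(-30, 2), Rational(191, 285)), Mul(-4, -18)) = Add(Add(900, Rational(191, 285)), 72) = Add(Rational(256691, 285), 72) = Rational(277211, 285)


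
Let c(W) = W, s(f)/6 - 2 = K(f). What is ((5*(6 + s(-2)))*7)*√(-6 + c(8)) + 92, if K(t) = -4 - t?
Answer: 92 + 210*√2 ≈ 388.98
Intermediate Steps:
s(f) = -12 - 6*f (s(f) = 12 + 6*(-4 - f) = 12 + (-24 - 6*f) = -12 - 6*f)
((5*(6 + s(-2)))*7)*√(-6 + c(8)) + 92 = ((5*(6 + (-12 - 6*(-2))))*7)*√(-6 + 8) + 92 = ((5*(6 + (-12 + 12)))*7)*√2 + 92 = ((5*(6 + 0))*7)*√2 + 92 = ((5*6)*7)*√2 + 92 = (30*7)*√2 + 92 = 210*√2 + 92 = 92 + 210*√2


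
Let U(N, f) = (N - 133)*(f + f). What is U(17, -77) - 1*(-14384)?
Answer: 32248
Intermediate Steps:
U(N, f) = 2*f*(-133 + N) (U(N, f) = (-133 + N)*(2*f) = 2*f*(-133 + N))
U(17, -77) - 1*(-14384) = 2*(-77)*(-133 + 17) - 1*(-14384) = 2*(-77)*(-116) + 14384 = 17864 + 14384 = 32248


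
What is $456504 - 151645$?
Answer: $304859$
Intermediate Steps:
$456504 - 151645 = 304859$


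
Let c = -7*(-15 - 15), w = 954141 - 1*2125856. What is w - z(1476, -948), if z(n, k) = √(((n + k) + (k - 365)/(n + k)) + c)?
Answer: -1171715 - √12815583/132 ≈ -1.1717e+6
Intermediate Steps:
w = -1171715 (w = 954141 - 2125856 = -1171715)
c = 210 (c = -7*(-30) = 210)
z(n, k) = √(210 + k + n + (-365 + k)/(k + n)) (z(n, k) = √(((n + k) + (k - 365)/(n + k)) + 210) = √(((k + n) + (-365 + k)/(k + n)) + 210) = √((k + n + (-365 + k)/(k + n)) + 210) = √(210 + k + n + (-365 + k)/(k + n)))
w - z(1476, -948) = -1171715 - √((-365 - 948 + (-948 + 1476)*(210 - 948 + 1476))/(-948 + 1476)) = -1171715 - √((-365 - 948 + 528*738)/528) = -1171715 - √((-365 - 948 + 389664)/528) = -1171715 - √((1/528)*388351) = -1171715 - √(388351/528) = -1171715 - √12815583/132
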